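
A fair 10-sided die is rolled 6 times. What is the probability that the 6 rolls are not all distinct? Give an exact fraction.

1061/1250

P(all 6 different) = 10/10 · 9/10 · ··· · 5/10 = 189/1250.
P(at least two equal) = 1 − 189/1250 = 1061/1250.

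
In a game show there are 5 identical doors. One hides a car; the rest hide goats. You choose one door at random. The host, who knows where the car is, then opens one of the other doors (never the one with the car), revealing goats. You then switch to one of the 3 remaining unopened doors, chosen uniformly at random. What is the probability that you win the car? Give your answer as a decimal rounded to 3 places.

0.267

Your original door holds the car with probability 1/5, so the other 4 collectively hold it with probability 4/5.
The host can always find an empty door to open, so this doesn't change that 4/5; it is now spread over the 3 remaining unopened doors.
P(win by switching) = (4/5) · (1/3) = 4/15 ≈ 0.267.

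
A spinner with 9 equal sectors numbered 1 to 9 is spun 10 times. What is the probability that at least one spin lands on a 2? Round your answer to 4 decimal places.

P(no spin lands on a 2) = (8/9)^10 ≈ 0.3079.
P(at least one) = 1 − 0.3079 = 0.6921.

0.6921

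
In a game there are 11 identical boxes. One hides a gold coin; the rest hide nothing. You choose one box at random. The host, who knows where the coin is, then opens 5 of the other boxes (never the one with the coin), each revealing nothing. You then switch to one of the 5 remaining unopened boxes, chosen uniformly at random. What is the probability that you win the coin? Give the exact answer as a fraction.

2/11

Your original box holds the coin with probability 1/11, so the other 10 collectively hold it with probability 10/11.
The host can always find 5 empty boxes to open, so the reveals don't change that 10/11; it is now spread over the 5 remaining unopened boxes.
P(win by switching) = (10/11) · (1/5) = 2/11.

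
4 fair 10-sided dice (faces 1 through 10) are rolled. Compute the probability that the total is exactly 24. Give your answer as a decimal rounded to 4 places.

There are 10^4 = 10000 equally likely outcomes.
The number of ordered 4-tuples from {1,…,10} summing to 24 is 633.
P(sum = 24) = 633/10000 ≈ 0.0633.

0.0633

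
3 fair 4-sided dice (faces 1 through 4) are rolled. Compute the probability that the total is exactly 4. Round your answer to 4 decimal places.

There are 4^3 = 64 equally likely outcomes.
The number of ordered 3-tuples from {1,…,4} summing to 4 is 3.
P(sum = 4) = 3/64 ≈ 0.0469.

0.0469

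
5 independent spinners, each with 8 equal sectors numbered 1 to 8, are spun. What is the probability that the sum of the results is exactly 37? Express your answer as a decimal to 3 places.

0.001

There are 8^5 = 32768 equally likely outcomes.
The number of ordered 5-tuples from {1,…,8} summing to 37 is 35.
P(sum = 37) = 35/32768 ≈ 0.001.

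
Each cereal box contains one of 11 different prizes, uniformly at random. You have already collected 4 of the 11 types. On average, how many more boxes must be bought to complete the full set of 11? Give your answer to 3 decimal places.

Starting from 4 distinct types, each trial gives a new one with probability (11−i)/11 when i types are held, so the wait for the next new type is 11/(11−i).
E = 11/7 + 11/6 + 11/5 + 11/4 + 11/3 + 11/2 + 11/1 = 3993/140 ≈ 28.521.

28.521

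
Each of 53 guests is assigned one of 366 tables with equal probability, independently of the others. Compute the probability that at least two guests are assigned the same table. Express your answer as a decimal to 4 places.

0.9809

It's easier to compute the probability that all 53 are distinct.
P(all distinct) = 366/366 · 365/366 · ··· · 314/366 ≈ 0.0191.
So the probability of at least one match is 1 − 0.0191 = 0.9809.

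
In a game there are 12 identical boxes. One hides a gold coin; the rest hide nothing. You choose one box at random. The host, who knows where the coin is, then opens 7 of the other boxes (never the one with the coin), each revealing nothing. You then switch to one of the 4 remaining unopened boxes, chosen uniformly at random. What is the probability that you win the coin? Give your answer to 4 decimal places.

0.2292

Your original box holds the coin with probability 1/12, so the other 11 collectively hold it with probability 11/12.
The host can always find 7 empty boxes to open, so the reveals don't change that 11/12; it is now spread over the 4 remaining unopened boxes.
P(win by switching) = (11/12) · (1/4) = 11/48 ≈ 0.2292.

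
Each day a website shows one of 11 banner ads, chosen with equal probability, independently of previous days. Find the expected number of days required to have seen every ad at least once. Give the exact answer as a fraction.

After i distinct types are collected, each trial gives a new one with probability (11−i)/11, so the expected wait for the next new type is 11/(11−i).
E = 11/11 + 11/10 + 11/9 + 11/8 + 11/7 + 11/6 + 11/5 + 11/4 + 11/3 + 11/2 + 11/1 = 83711/2520.

83711/2520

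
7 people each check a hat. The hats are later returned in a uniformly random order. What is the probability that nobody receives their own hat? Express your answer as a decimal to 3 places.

This is the derangement probability: permutations of 7 with no fixed point.
D(7) = 7! · (1 − 1/1! + 1/2! − ··· + (−1)^7/7!) = 1854.
P = 1854/5040 = 103/280 ≈ 0.368.

0.368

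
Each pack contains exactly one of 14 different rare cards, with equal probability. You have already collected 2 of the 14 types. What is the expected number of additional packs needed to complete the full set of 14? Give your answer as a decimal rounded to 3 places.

Starting from 2 distinct types, each trial gives a new one with probability (14−i)/14 when i types are held, so the wait for the next new type is 14/(14−i).
E = 14/12 + 14/11 + 14/10 + 14/9 + 14/8 + 14/7 + 14/6 + 14/5 + 14/4 + 14/3 + 14/2 + 14/1 = 86021/1980 ≈ 43.445.

43.445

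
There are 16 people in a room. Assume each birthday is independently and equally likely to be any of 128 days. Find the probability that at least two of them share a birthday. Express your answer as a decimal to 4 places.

It's easier to compute the probability that all 16 are distinct.
P(all distinct) = 128/128 · 127/128 · ··· · 113/128 ≈ 0.3761.
So the probability of at least one match is 1 − 0.3761 = 0.6239.

0.6239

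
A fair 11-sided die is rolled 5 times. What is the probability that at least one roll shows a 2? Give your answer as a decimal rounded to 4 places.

P(no roll shows a 2) = (10/11)^5 ≈ 0.6209.
P(at least one) = 1 − 0.6209 = 0.3791.

0.3791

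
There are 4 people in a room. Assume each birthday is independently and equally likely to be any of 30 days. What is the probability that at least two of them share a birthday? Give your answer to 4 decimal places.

It's easier to compute the probability that all 4 are distinct.
P(all distinct) = 30/30 · 29/30 · ··· · 27/30 ≈ 0.8120.
So the probability of at least one match is 1 − 0.8120 = 0.1880.

0.1880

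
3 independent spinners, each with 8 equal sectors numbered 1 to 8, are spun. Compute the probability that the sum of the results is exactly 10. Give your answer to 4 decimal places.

There are 8^3 = 512 equally likely outcomes.
The number of ordered 3-tuples from {1,…,8} summing to 10 is 36.
P(sum = 10) = 36/512 = 9/128 ≈ 0.0703.

0.0703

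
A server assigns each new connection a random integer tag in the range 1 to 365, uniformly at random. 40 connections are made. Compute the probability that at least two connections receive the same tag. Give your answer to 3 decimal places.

It's easier to compute the probability that all 40 are distinct.
P(all distinct) = 365/365 · 364/365 · ··· · 326/365 ≈ 0.109.
So the probability of at least one match is 1 − 0.109 = 0.891.

0.891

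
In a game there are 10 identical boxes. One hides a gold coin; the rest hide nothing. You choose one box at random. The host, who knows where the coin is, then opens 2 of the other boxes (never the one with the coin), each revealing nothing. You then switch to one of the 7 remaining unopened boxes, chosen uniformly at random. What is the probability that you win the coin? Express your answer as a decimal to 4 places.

Your original box holds the coin with probability 1/10, so the other 9 collectively hold it with probability 9/10.
The host can always find 2 empty boxes to open, so the reveals don't change that 9/10; it is now spread over the 7 remaining unopened boxes.
P(win by switching) = (9/10) · (1/7) = 9/70 ≈ 0.1286.

0.1286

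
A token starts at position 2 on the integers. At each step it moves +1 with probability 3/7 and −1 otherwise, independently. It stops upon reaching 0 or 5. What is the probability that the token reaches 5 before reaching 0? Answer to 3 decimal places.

0.242

Let r = q/p = (4/7)/(3/7) = 4/3. The recurrence P(i) = p·P(i+1) + q·P(i−1) with P(0)=0, P(5)=1 gives P(i) = (1 − r^i)/(1 − r^5).
P(2) = (1 − (4/3)^2) / (1 − (4/3)^5) = 189/781 ≈ 0.242.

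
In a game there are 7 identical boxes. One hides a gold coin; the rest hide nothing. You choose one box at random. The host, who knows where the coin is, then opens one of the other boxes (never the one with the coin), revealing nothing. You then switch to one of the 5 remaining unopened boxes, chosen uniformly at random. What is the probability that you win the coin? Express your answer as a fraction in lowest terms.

6/35

Your original box holds the coin with probability 1/7, so the other 6 collectively hold it with probability 6/7.
The host can always find an empty box to open, so this doesn't change that 6/7; it is now spread over the 5 remaining unopened boxes.
P(win by switching) = (6/7) · (1/5) = 6/35.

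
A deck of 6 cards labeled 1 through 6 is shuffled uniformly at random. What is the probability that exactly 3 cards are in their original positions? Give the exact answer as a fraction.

1/18

Choose which 3 of the 6 are fixed: C(6,3) = 20 ways.
The remaining 3 must have no fixed point: D(3) = 2.
P = 20·2/720 = 1/18.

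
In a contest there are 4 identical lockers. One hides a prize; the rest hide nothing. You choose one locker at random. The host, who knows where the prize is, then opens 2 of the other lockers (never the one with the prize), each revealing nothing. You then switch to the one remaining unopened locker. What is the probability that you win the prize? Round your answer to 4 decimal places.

0.7500

Your original locker holds the prize with probability 1/4, so the other 3 collectively hold it with probability 3/4.
The host can always find 2 empty lockers to open, so the reveals don't change that 3/4; it is now spread over the 1 remaining unopened locker.
P(win by switching) = (3/4) · (1/1) = 3/4 ≈ 0.7500.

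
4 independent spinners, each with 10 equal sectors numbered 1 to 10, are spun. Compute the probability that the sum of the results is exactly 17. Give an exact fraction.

6/125

There are 10^4 = 10000 equally likely outcomes.
The number of ordered 4-tuples from {1,…,10} summing to 17 is 480.
P(sum = 17) = 480/10000 = 6/125.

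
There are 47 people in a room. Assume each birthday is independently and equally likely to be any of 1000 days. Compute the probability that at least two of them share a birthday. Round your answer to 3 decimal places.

0.667

It's easier to compute the probability that all 47 are distinct.
P(all distinct) = 1000/1000 · 999/1000 · ··· · 954/1000 ≈ 0.333.
So the probability of at least one match is 1 − 0.333 = 0.667.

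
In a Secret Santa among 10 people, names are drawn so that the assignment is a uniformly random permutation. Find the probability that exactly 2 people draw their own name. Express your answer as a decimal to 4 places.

Choose which 2 of the 10 are fixed: C(10,2) = 45 ways.
The remaining 8 must have no fixed point: D(8) = 14833.
P = 45·14833/3628800 = 2119/11520 ≈ 0.1839.

0.1839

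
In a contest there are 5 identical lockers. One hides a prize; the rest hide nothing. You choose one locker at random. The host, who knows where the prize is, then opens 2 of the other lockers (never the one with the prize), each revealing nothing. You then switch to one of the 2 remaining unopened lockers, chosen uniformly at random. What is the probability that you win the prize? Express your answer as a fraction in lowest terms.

Your original locker holds the prize with probability 1/5, so the other 4 collectively hold it with probability 4/5.
The host can always find 2 empty lockers to open, so the reveals don't change that 4/5; it is now spread over the 2 remaining unopened lockers.
P(win by switching) = (4/5) · (1/2) = 2/5.

2/5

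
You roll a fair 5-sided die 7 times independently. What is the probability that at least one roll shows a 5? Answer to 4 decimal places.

P(no roll shows a 5) = (4/5)^7 ≈ 0.2097.
P(at least one) = 1 − 0.2097 = 0.7903.

0.7903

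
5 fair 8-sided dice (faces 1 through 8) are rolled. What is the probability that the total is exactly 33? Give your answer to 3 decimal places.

0.010

There are 8^5 = 32768 equally likely outcomes.
The number of ordered 5-tuples from {1,…,8} summing to 33 is 330.
P(sum = 33) = 330/32768 = 165/16384 ≈ 0.010.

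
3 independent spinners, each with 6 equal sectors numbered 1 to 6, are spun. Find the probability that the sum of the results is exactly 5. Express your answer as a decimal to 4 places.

0.0278

There are 6^3 = 216 equally likely outcomes.
The number of ordered 3-tuples from {1,…,6} summing to 5 is 6.
P(sum = 5) = 6/216 = 1/36 ≈ 0.0278.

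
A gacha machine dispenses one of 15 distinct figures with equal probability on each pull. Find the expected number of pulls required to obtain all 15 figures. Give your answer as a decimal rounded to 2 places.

49.77

After i distinct types are collected, each trial gives a new one with probability (15−i)/15, so the expected wait for the next new type is 15/(15−i).
E = 15/15 + 15/14 + 15/13 + 15/12 + 15/11 + 15/10 + 15/9 + 15/8 + 15/7 + 15/6 + 15/5 + 15/4 + 15/3 + 15/2 + 15/1 = 1195757/24024 ≈ 49.77.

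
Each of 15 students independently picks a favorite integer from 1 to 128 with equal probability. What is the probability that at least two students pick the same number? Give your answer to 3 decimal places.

It's easier to compute the probability that all 15 are distinct.
P(all distinct) = 128/128 · 127/128 · ··· · 114/128 ≈ 0.426.
So the probability of at least one match is 1 − 0.426 = 0.574.

0.574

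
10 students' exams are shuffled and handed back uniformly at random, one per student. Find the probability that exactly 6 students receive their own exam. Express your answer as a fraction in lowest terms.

Choose which 6 of the 10 are fixed: C(10,6) = 210 ways.
The remaining 4 must have no fixed point: D(4) = 9.
P = 210·9/3628800 = 1/1920.

1/1920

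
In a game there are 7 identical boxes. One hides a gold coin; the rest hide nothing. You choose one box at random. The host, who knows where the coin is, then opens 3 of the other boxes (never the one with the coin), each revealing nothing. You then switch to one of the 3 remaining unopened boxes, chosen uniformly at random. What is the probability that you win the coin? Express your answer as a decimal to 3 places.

0.286

Your original box holds the coin with probability 1/7, so the other 6 collectively hold it with probability 6/7.
The host can always find 3 empty boxes to open, so the reveals don't change that 6/7; it is now spread over the 3 remaining unopened boxes.
P(win by switching) = (6/7) · (1/3) = 2/7 ≈ 0.286.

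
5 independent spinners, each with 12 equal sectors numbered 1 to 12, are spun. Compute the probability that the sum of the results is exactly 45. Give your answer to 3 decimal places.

There are 12^5 = 248832 equally likely outcomes.
The number of ordered 5-tuples from {1,…,12} summing to 45 is 3701.
P(sum = 45) = 3701/248832 ≈ 0.015.

0.015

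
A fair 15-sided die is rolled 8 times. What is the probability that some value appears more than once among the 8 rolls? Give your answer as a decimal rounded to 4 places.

P(all 8 different) = 15/15 · 14/15 · ··· · 8/15 ≈ 0.1012.
P(at least two equal) = 1 − 0.1012 = 0.8988.

0.8988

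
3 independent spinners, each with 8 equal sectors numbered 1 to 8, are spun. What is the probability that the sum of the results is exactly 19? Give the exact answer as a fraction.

21/512

There are 8^3 = 512 equally likely outcomes.
The number of ordered 3-tuples from {1,…,8} summing to 19 is 21.
P(sum = 19) = 21/512.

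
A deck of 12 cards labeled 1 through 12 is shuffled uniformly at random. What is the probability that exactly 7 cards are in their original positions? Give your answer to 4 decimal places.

Choose which 7 of the 12 are fixed: C(12,7) = 792 ways.
The remaining 5 must have no fixed point: D(5) = 44.
P = 792·44/479001600 = 11/151200 ≈ 0.0001.

0.0001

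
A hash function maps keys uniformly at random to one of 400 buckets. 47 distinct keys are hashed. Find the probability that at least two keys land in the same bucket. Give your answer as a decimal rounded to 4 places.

0.9400

It's easier to compute the probability that all 47 are distinct.
P(all distinct) = 400/400 · 399/400 · ··· · 354/400 ≈ 0.0600.
So the probability of at least one match is 1 − 0.0600 = 0.9400.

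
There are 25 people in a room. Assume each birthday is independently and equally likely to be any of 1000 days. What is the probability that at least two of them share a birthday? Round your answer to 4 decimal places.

0.2610

It's easier to compute the probability that all 25 are distinct.
P(all distinct) = 1000/1000 · 999/1000 · ··· · 976/1000 ≈ 0.7390.
So the probability of at least one match is 1 − 0.7390 = 0.2610.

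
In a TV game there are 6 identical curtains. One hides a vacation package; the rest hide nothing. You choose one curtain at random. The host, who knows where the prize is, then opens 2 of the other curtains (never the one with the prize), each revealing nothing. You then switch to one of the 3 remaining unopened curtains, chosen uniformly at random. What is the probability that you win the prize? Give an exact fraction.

Your original curtain holds the prize with probability 1/6, so the other 5 collectively hold it with probability 5/6.
The host can always find 2 empty curtains to open, so the reveals don't change that 5/6; it is now spread over the 3 remaining unopened curtains.
P(win by switching) = (5/6) · (1/3) = 5/18.

5/18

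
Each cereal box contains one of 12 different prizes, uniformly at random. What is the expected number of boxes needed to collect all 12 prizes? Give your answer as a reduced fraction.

86021/2310

After i distinct types are collected, each trial gives a new one with probability (12−i)/12, so the expected wait for the next new type is 12/(12−i).
E = 12/12 + 12/11 + 12/10 + 12/9 + 12/8 + 12/7 + 12/6 + 12/5 + 12/4 + 12/3 + 12/2 + 12/1 = 86021/2310.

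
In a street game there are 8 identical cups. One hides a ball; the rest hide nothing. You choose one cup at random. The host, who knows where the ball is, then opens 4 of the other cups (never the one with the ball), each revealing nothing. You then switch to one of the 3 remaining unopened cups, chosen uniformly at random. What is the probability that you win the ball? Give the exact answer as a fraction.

Your original cup holds the ball with probability 1/8, so the other 7 collectively hold it with probability 7/8.
The host can always find 4 empty cups to open, so the reveals don't change that 7/8; it is now spread over the 3 remaining unopened cups.
P(win by switching) = (7/8) · (1/3) = 7/24.

7/24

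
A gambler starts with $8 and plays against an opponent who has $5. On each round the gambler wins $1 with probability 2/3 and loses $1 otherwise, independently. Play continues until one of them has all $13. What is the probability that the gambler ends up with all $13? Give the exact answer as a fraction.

8160/8191

Let r = q/p = (1/3)/(2/3) = 1/2. The recurrence P(i) = p·P(i+1) + q·P(i−1) with P(0)=0, P(13)=1 gives P(i) = (1 − r^i)/(1 − r^13).
P(8) = (1 − (1/2)^8) / (1 − (1/2)^13) = 8160/8191.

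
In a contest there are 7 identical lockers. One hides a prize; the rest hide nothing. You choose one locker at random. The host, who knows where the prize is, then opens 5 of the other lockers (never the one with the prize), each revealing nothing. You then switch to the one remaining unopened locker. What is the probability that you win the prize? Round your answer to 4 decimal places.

Your original locker holds the prize with probability 1/7, so the other 6 collectively hold it with probability 6/7.
The host can always find 5 empty lockers to open, so the reveals don't change that 6/7; it is now spread over the 1 remaining unopened locker.
P(win by switching) = (6/7) · (1/1) = 6/7 ≈ 0.8571.

0.8571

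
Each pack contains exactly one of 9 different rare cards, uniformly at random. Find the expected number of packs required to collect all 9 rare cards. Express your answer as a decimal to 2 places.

After i distinct types are collected, each trial gives a new one with probability (9−i)/9, so the expected wait for the next new type is 9/(9−i).
E = 9/9 + 9/8 + 9/7 + 9/6 + 9/5 + 9/4 + 9/3 + 9/2 + 9/1 = 7129/280 ≈ 25.46.

25.46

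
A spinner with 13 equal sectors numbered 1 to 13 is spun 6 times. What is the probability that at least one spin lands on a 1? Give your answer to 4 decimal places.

0.3814

P(no spin lands on a 1) = (12/13)^6 ≈ 0.6186.
P(at least one) = 1 − 0.6186 = 0.3814.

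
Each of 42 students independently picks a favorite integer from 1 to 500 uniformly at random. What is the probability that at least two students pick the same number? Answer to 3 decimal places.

0.830

It's easier to compute the probability that all 42 are distinct.
P(all distinct) = 500/500 · 499/500 · ··· · 459/500 ≈ 0.170.
So the probability of at least one match is 1 − 0.170 = 0.830.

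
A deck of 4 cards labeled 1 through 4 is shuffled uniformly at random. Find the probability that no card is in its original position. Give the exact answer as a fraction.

3/8

This is the derangement probability: permutations of 4 with no fixed point.
D(4) = 4! · (1 − 1/1! + 1/2! − ··· + (−1)^4/4!) = 9.
P = 9/24 = 3/8.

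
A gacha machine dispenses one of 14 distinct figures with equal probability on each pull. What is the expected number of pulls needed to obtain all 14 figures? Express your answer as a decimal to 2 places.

After i distinct types are collected, each trial gives a new one with probability (14−i)/14, so the expected wait for the next new type is 14/(14−i).
E = 14/14 + 14/13 + 14/12 + 14/11 + 14/10 + 14/9 + 14/8 + 14/7 + 14/6 + 14/5 + 14/4 + 14/3 + 14/2 + 14/1 = 1171733/25740 ≈ 45.52.

45.52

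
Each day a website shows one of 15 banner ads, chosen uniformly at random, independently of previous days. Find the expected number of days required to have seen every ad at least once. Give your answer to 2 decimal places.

49.77

After i distinct types are collected, each trial gives a new one with probability (15−i)/15, so the expected wait for the next new type is 15/(15−i).
E = 15/15 + 15/14 + 15/13 + 15/12 + 15/11 + 15/10 + 15/9 + 15/8 + 15/7 + 15/6 + 15/5 + 15/4 + 15/3 + 15/2 + 15/1 = 1195757/24024 ≈ 49.77.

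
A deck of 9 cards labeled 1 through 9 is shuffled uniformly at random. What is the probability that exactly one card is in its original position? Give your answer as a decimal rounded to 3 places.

0.368

Choose which one is fixed: C(9,1) = 9 ways.
The remaining 8 must have no fixed point: D(8) = 14833.
P = 9·14833/362880 = 2119/5760 ≈ 0.368.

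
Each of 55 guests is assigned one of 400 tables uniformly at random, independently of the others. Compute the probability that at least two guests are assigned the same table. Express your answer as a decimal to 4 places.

It's easier to compute the probability that all 55 are distinct.
P(all distinct) = 400/400 · 399/400 · ··· · 346/400 ≈ 0.0204.
So the probability of at least one match is 1 − 0.0204 = 0.9796.

0.9796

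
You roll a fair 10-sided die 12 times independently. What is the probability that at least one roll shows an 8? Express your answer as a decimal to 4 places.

P(no roll shows an 8) = (9/10)^12 ≈ 0.2824.
P(at least one) = 1 − 0.2824 = 0.7176.

0.7176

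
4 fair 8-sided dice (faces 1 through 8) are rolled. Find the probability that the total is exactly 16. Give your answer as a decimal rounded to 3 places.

0.077

There are 8^4 = 4096 equally likely outcomes.
The number of ordered 4-tuples from {1,…,8} summing to 16 is 315.
P(sum = 16) = 315/4096 ≈ 0.077.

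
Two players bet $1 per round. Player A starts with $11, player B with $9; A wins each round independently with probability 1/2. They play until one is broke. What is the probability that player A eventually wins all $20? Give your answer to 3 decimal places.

0.550

With a fair step, P(i) = ½P(i−1) + ½P(i+1) with P(0)=0, P(20)=1 has the linear solution P(i) = i/20.
P(11) = 11/20 ≈ 0.550.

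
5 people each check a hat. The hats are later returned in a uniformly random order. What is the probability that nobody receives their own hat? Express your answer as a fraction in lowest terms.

This is the derangement probability: permutations of 5 with no fixed point.
D(5) = 5! · (1 − 1/1! + 1/2! − ··· + (−1)^5/5!) = 44.
P = 44/120 = 11/30.

11/30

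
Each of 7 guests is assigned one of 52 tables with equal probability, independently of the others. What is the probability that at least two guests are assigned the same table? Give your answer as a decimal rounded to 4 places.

0.3441

It's easier to compute the probability that all 7 are distinct.
P(all distinct) = 52/52 · 51/52 · ··· · 46/52 ≈ 0.6559.
So the probability of at least one match is 1 − 0.6559 = 0.3441.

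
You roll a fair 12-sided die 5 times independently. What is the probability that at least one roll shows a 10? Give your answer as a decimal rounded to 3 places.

P(no roll shows a 10) = (11/12)^5 ≈ 0.647.
P(at least one) = 1 − 0.647 = 0.353.

0.353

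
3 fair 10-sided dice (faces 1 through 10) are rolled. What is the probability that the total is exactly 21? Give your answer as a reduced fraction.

There are 10^3 = 1000 equally likely outcomes.
The number of ordered 3-tuples from {1,…,10} summing to 21 is 55.
P(sum = 21) = 55/1000 = 11/200.

11/200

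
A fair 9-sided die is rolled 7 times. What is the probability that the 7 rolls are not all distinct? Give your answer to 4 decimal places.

0.9621

P(all 7 different) = 9/9 · 8/9 · ··· · 3/9 ≈ 0.0379.
P(at least two equal) = 1 − 0.0379 = 0.9621.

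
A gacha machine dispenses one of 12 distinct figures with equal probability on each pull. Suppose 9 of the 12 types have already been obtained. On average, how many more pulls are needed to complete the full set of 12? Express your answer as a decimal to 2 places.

22.00

Starting from 9 distinct types, each trial gives a new one with probability (12−i)/12 when i types are held, so the wait for the next new type is 12/(12−i).
E = 12/3 + 12/2 + 12/1 = 22 ≈ 22.00.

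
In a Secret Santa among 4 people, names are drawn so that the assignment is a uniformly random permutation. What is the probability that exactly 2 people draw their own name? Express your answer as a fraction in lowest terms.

1/4

Choose which 2 of the 4 are fixed: C(4,2) = 6 ways.
The remaining 2 must have no fixed point: D(2) = 1.
P = 6·1/24 = 1/4.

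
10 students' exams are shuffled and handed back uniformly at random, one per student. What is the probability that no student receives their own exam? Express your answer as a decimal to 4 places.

0.3679

This is the derangement probability: permutations of 10 with no fixed point.
D(10) = 10! · (1 − 1/1! + 1/2! − ··· + (−1)^10/10!) = 1334961.
P = 1334961/3628800 = 16481/44800 ≈ 0.3679.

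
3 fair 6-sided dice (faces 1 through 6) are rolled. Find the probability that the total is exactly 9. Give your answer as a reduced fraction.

25/216

There are 6^3 = 216 equally likely outcomes.
The number of ordered 3-tuples from {1,…,6} summing to 9 is 25.
P(sum = 9) = 25/216.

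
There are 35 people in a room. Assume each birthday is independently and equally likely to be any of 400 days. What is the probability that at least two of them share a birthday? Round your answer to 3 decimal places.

It's easier to compute the probability that all 35 are distinct.
P(all distinct) = 400/400 · 399/400 · ··· · 366/400 ≈ 0.216.
So the probability of at least one match is 1 − 0.216 = 0.784.

0.784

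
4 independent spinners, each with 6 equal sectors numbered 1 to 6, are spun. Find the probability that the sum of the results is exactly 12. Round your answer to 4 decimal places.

There are 6^4 = 1296 equally likely outcomes.
The number of ordered 4-tuples from {1,…,6} summing to 12 is 125.
P(sum = 12) = 125/1296 ≈ 0.0965.

0.0965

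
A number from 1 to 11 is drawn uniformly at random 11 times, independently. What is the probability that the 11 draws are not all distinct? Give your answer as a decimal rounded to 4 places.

0.9999

P(all 11 different) = 11/11 · 10/11 · ··· · 1/11 ≈ 0.0001.
P(at least two equal) = 1 − 0.0001 = 0.9999.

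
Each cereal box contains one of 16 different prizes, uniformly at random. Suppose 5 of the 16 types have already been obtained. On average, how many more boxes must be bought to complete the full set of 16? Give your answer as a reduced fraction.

Starting from 5 distinct types, each trial gives a new one with probability (16−i)/16 when i types are held, so the wait for the next new type is 16/(16−i).
E = 16/11 + 16/10 + 16/9 + 16/8 + 16/7 + 16/6 + 16/5 + 16/4 + 16/3 + 16/2 + 16/1 = 167422/3465.

167422/3465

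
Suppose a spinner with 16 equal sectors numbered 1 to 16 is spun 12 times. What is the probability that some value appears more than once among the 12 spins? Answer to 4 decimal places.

0.9969

P(all 12 different) = 16/16 · 15/16 · ··· · 5/16 ≈ 0.0031.
P(at least two equal) = 1 − 0.0031 = 0.9969.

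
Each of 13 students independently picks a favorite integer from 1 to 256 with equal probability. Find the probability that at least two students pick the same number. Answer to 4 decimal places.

0.2664

It's easier to compute the probability that all 13 are distinct.
P(all distinct) = 256/256 · 255/256 · ··· · 244/256 ≈ 0.7336.
So the probability of at least one match is 1 − 0.7336 = 0.2664.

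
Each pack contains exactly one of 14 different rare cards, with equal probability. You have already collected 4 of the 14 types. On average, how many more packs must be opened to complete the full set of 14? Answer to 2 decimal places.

41.01

Starting from 4 distinct types, each trial gives a new one with probability (14−i)/14 when i types are held, so the wait for the next new type is 14/(14−i).
E = 14/10 + 14/9 + 14/8 + 14/7 + 14/6 + 14/5 + 14/4 + 14/3 + 14/2 + 14/1 = 7381/180 ≈ 41.01.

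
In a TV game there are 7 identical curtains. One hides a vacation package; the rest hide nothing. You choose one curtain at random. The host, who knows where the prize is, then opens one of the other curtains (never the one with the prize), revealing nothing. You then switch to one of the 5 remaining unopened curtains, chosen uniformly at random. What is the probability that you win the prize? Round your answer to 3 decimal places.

Your original curtain holds the prize with probability 1/7, so the other 6 collectively hold it with probability 6/7.
The host can always find an empty curtain to open, so this doesn't change that 6/7; it is now spread over the 5 remaining unopened curtains.
P(win by switching) = (6/7) · (1/5) = 6/35 ≈ 0.171.

0.171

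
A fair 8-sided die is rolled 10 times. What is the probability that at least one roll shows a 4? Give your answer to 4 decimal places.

0.7369

P(no roll shows a 4) = (7/8)^10 ≈ 0.2631.
P(at least one) = 1 − 0.2631 = 0.7369.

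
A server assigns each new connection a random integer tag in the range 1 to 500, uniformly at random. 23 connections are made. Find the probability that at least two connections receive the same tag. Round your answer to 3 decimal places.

0.402

It's easier to compute the probability that all 23 are distinct.
P(all distinct) = 500/500 · 499/500 · ··· · 478/500 ≈ 0.598.
So the probability of at least one match is 1 − 0.598 = 0.402.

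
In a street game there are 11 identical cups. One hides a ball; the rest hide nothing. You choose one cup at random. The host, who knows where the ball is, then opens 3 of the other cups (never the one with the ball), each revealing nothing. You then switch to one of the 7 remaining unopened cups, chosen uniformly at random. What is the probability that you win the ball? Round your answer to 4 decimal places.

0.1299

Your original cup holds the ball with probability 1/11, so the other 10 collectively hold it with probability 10/11.
The host can always find 3 empty cups to open, so the reveals don't change that 10/11; it is now spread over the 7 remaining unopened cups.
P(win by switching) = (10/11) · (1/7) = 10/77 ≈ 0.1299.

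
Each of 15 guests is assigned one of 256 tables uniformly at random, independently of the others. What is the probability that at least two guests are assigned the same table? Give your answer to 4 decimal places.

It's easier to compute the probability that all 15 are distinct.
P(all distinct) = 256/256 · 255/256 · ··· · 242/256 ≈ 0.6583.
So the probability of at least one match is 1 − 0.6583 = 0.3417.

0.3417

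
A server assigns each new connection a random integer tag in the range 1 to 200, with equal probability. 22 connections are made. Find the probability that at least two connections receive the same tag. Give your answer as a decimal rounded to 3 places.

It's easier to compute the probability that all 22 are distinct.
P(all distinct) = 200/200 · 199/200 · ··· · 179/200 ≈ 0.302.
So the probability of at least one match is 1 − 0.302 = 0.698.

0.698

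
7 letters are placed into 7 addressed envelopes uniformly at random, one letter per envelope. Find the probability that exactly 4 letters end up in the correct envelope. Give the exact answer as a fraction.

Choose which 4 of the 7 are fixed: C(7,4) = 35 ways.
The remaining 3 must have no fixed point: D(3) = 2.
P = 35·2/5040 = 1/72.

1/72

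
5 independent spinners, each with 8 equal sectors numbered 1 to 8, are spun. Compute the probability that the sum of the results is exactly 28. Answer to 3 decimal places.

There are 8^5 = 32768 equally likely outcomes.
The number of ordered 5-tuples from {1,…,8} summing to 28 is 1470.
P(sum = 28) = 1470/32768 = 735/16384 ≈ 0.045.

0.045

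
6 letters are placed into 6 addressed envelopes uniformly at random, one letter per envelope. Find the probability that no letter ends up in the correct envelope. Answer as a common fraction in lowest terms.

53/144

This is the derangement probability: permutations of 6 with no fixed point.
D(6) = 6! · (1 − 1/1! + 1/2! − ··· + (−1)^6/6!) = 265.
P = 265/720 = 53/144.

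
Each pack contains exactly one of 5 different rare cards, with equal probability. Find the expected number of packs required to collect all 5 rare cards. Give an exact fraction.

After i distinct types are collected, each trial gives a new one with probability (5−i)/5, so the expected wait for the next new type is 5/(5−i).
E = 5/5 + 5/4 + 5/3 + 5/2 + 5/1 = 137/12.

137/12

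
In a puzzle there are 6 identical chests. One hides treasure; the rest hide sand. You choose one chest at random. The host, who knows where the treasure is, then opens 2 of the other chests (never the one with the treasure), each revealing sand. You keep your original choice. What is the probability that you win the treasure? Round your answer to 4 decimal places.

The host can always open 2 empty chests regardless of your choice, so the reveals give no information about your original chest.
P(win by staying) = 1/6 ≈ 0.1667.

0.1667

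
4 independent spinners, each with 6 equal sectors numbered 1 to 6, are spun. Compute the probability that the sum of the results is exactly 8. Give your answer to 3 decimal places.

0.027

There are 6^4 = 1296 equally likely outcomes.
The number of ordered 4-tuples from {1,…,6} summing to 8 is 35.
P(sum = 8) = 35/1296 ≈ 0.027.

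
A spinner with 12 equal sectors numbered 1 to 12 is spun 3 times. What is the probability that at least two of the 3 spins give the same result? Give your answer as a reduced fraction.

P(all 3 different) = 12/12 · 11/12 · ··· · 10/12 = 55/72.
P(at least two equal) = 1 − 55/72 = 17/72.

17/72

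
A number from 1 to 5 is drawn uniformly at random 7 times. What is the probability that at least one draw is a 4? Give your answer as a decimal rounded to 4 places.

P(no draw is a 4) = (4/5)^7 ≈ 0.2097.
P(at least one) = 1 − 0.2097 = 0.7903.

0.7903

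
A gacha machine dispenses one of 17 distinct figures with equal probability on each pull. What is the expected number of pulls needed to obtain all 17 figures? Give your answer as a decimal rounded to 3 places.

After i distinct types are collected, each trial gives a new one with probability (17−i)/17, so the expected wait for the next new type is 17/(17−i).
E = 17/17 + 17/16 + 17/15 + 17/14 + 17/13 + 17/12 + 17/11 + 17/10 + 17/9 + 17/8 + 17/7 + 17/6 + 17/5 + 17/4 + 17/3 + 17/2 + 17/1 = 42142223/720720 ≈ 58.472.

58.472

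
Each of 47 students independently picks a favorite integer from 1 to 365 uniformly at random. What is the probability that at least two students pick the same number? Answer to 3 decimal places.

It's easier to compute the probability that all 47 are distinct.
P(all distinct) = 365/365 · 364/365 · ··· · 319/365 ≈ 0.045.
So the probability of at least one match is 1 − 0.045 = 0.955.

0.955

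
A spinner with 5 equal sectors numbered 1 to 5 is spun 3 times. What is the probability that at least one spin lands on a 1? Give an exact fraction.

P(no spin lands on a 1) = (4/5)^3 = 64/125.
P(at least one) = 1 − 64/125 = 61/125.

61/125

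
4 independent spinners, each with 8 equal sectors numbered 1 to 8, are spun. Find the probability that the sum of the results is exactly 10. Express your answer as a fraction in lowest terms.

21/1024

There are 8^4 = 4096 equally likely outcomes.
The number of ordered 4-tuples from {1,…,8} summing to 10 is 84.
P(sum = 10) = 84/4096 = 21/1024.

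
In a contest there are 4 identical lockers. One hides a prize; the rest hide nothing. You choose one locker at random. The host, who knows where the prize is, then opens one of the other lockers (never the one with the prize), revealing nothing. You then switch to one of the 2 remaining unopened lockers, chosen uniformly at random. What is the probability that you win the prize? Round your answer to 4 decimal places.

Your original locker holds the prize with probability 1/4, so the other 3 collectively hold it with probability 3/4.
The host can always find an empty locker to open, so this doesn't change that 3/4; it is now spread over the 2 remaining unopened lockers.
P(win by switching) = (3/4) · (1/2) = 3/8 ≈ 0.3750.

0.3750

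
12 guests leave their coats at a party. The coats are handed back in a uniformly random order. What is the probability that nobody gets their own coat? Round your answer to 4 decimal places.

This is the derangement probability: permutations of 12 with no fixed point.
D(12) = 12! · (1 − 1/1! + 1/2! − ··· + (−1)^12/12!) = 176214841.
P = 176214841/479001600 = 16019531/43545600 ≈ 0.3679.

0.3679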